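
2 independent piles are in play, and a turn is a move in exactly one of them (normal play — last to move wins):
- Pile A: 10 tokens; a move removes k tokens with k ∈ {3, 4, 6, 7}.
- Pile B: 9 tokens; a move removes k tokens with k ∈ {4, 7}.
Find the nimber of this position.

For pile A, compute g(0), g(1), … with moves {3, 4, 6, 7}:
g(0) = mex{} = 0
g(1) = mex{} = 0
g(2) = mex{} = 0
g(3) = mex{0} = 1
g(4) = mex{0} = 1
g(5) = mex{0} = 1
g(6) = mex{0,1} = 2
g(7) = mex{0,1} = 2
g(8) = mex{0,1} = 2
g(9) = mex{0,1,2} = 3
g(10) = mex{1,2} = 0
So g(10) = 0.
Grundy values for pile B (subtraction set {4, 7}):
k:     0  1  2  3  4  5  6  7  8  9
g(k):  0  0  0  0  1  1  1  1  2  2
So g(9) = 2.
By the Sprague-Grundy theorem, the Grundy value of a sum of independent games is the XOR of the component values.
Combined value = 0 ⊕ 2 = 2.

2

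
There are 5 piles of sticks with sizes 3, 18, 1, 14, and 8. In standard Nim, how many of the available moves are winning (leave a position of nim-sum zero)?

1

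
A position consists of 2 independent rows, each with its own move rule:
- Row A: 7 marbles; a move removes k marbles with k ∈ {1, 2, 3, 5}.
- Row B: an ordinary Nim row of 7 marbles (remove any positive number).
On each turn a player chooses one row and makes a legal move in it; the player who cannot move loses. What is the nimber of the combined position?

4

Build the Grundy sequence for row A with g(k) = mex{g(k−s) : s ∈ {1, 2, 3, 5}, s ≤ k}:
g(0) = mex{} = 0
g(1) = mex{0} = 1
g(2) = mex{0,1} = 2
g(3) = mex{0,1,2} = 3
g(4) = mex{1,2,3} = 0
g(5) = mex{0,2,3} = 1
g(6) = mex{0,1,3} = 2
g(7) = mex{0,1,2} = 3
So g(7) = 3.
Row B is a plain Nim row of size 7, so its Grundy value is 7.
By the Sprague-Grundy theorem, the Grundy value of a sum of independent games is the XOR of the component values.
Combined value = 3 ⊕ 7 = 4.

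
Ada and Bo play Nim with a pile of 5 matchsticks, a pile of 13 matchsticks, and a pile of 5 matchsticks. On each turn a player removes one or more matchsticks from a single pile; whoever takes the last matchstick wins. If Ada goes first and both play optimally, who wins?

Ada wins

Nim-sum: 5 ⊕ 13 ⊕ 5 = 13.
The nim-sum is 13 ≠ 0, so this is an N-position: the player to move can win; Ada has a winning move.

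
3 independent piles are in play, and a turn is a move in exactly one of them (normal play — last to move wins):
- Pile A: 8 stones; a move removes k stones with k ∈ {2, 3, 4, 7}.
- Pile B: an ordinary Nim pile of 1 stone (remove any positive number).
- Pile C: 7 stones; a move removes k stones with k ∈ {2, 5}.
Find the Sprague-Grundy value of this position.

0

Build the Grundy sequence for pile A with g(k) = mex{g(k−s) : s ∈ {2, 3, 4, 7}, s ≤ k}:
g(0) = mex{} = 0
g(1) = mex{} = 0
g(2) = mex{0} = 1
g(3) = mex{0} = 1
g(4) = mex{0,1} = 2
g(5) = mex{0,1} = 2
g(6) = mex{1,2} = 0
g(7) = mex{0,1,2} = 3
g(8) = mex{0,2} = 1
So g(8) = 1.
Pile B is a plain Nim pile of size 1, so its Grundy value is 1.
Grundy values for pile C (subtraction set {2, 5}):
g(0) = mex{} = 0
g(1) = mex{} = 0
g(2) = mex{0} = 1
g(3) = mex{0} = 1
g(4) = mex{1} = 0
g(5) = mex{0,1} = 2
g(6) = mex{0} = 1
g(7) = mex{1,2} = 0
So g(7) = 0.
The value of a disjunctive sum is the nim-sum of the parts.
Combined value = 1 XOR 1 XOR 0 = 0.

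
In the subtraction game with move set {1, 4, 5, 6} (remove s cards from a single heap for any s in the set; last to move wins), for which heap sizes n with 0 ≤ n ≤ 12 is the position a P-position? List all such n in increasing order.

Compute g(0), g(1), … for moves {1, 4, 5, 6}:
g(0) = mex{} = 0
g(1) = mex{0} = 1
g(2) = mex{1} = 0
g(3) = mex{0} = 1
g(4) = mex{0,1} = 2
g(5) = mex{0,1,2} = 3
g(6) = mex{0,1,3} = 2
g(7) = mex{0,1,2} = 3
g(8) = mex{0,1,2,3} = 4
g(9) = mex{1,2,3,4} = 0
g(10) = mex{0,2,3} = 1
g(11) = mex{1,2,3} = 0
g(12) = mex{0,2,3,4} = 1
The P-positions (g = 0) in 0..12 are 0, 2, 9, 11.

0, 2, 9, 11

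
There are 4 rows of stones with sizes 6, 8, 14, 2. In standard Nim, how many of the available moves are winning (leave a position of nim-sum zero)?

Bitwise XOR of the heap sizes:
  0110  (6)
  1000  (8)
  1110  (14)
  0010  (2)
  ----
  0010  (2)
The overall nim-sum is X = 2. A row of size p has a winning move iff p XOR X < p (reduce it to p XOR X).
  6: 6 XOR 2 = 4 < 6 — winning move (to 4).
  8: 8 XOR 2 = 10 ≥ 8 — no move.
  14: 14 XOR 2 = 12 < 14 — winning move (to 12).
  2: 2 XOR 2 = 0 < 2 — winning move (to 0).
That gives 3 winning moves.

3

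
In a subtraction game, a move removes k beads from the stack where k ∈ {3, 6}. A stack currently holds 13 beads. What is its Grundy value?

1

Build the Grundy sequence with g(k) = mex{g(k−s) : s ∈ {3, 6}, s ≤ k}:
k:     0  1  2  3  4  5  6  7  8  9 10 11 12 13
g(k):  0  0  0  1  1  1  2  2  2  0  0  0  1  1
So g(13) = 1.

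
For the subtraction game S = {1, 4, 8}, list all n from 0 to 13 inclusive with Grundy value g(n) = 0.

0, 2, 5, 7, 12

Compute g(0), g(1), … for moves {1, 4, 8}:
k:     0  1  2  3  4  5  6  7  8  9 10 11 12 13
g(k):  0  1  0  1  2  0  1  0  1  2  3  2  0  1
The P-positions (g = 0) in 0..13 are 0, 2, 5, 7, 12.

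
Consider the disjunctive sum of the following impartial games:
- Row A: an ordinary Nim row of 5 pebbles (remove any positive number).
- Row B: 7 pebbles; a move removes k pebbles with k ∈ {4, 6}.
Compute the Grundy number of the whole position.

4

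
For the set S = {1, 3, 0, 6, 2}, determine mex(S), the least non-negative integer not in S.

4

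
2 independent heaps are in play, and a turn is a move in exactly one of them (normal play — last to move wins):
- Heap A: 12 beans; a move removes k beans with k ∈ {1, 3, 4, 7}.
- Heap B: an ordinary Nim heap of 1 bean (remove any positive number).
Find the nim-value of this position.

Build the Grundy sequence for heap A with g(k) = mex{g(k−s) : s ∈ {1, 3, 4, 7}, s ≤ k}:
k:     0  1  2  3  4  5  6  7  8  9 10 11 12
g(k):  0  1  0  1  2  3  2  3  0  1  0  1  2
So g(12) = 2.
Heap B is a plain Nim heap of size 1, so its Grundy value is 1.
The value of a disjunctive sum is the nim-sum of the parts.
Combined value = 2 ⊕ 1 = 3.

3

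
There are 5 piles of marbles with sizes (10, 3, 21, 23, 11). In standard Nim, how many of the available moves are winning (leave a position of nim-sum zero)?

0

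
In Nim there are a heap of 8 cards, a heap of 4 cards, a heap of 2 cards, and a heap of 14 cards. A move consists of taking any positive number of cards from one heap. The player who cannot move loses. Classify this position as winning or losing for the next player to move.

Write each in binary and XOR column by column:
  1000  (8)
  0100  (4)
  0010  (2)
  1110  (14)
  ----
  0000  (0)
The nim-sum is 0, so this is a P-position: the player to move is in a losing position under optimal play.

Losing position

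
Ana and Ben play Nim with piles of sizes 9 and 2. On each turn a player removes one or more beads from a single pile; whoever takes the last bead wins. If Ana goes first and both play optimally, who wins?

Write each in binary and XOR column by column:
  1001  (9)
  0010  (2)
  ----
  1011  (11)
The nim-sum is 11 ≠ 0, so this is an N-position: the player to move can win; Ana has a winning move.

Ana wins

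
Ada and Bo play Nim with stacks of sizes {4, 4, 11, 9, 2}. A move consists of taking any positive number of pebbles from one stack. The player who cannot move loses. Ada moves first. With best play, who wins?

Bo wins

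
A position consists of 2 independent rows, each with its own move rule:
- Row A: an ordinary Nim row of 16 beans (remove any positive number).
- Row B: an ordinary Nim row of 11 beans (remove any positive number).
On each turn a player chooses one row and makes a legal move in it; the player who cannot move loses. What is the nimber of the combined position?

Row A is a plain Nim row of size 16, so its Grundy value is 16.
Row B is a plain Nim row of size 11, so its Grundy value is 11.
By the Sprague-Grundy theorem, the Grundy value of a sum of independent games is the XOR of the component values.
Combined value = 16 ⊕ 11 = 27.

27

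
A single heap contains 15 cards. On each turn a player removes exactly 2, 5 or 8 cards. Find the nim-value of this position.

Compute g(0), g(1), … for moves {2, 5, 8}:
k:     0  1  2  3  4  5  6  7  8  9 10 11 12 13 14 15
g(k):  0  0  1  1  0  2  1  0  2  1  0  0  1  1  0  2
So g(15) = 2.

2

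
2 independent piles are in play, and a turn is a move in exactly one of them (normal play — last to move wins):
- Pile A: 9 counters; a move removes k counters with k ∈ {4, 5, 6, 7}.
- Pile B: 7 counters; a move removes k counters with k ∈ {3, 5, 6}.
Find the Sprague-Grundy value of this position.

0

Build the Grundy sequence for pile A with g(k) = mex{g(k−s) : s ∈ {4, 5, 6, 7}, s ≤ k}:
k:     0  1  2  3  4  5  6  7  8  9
g(k):  0  0  0  0  1  1  1  1  2  2
So g(9) = 2.
Grundy values for pile B (subtraction set {3, 5, 6}):
k:     0  1  2  3  4  5  6  7
g(k):  0  0  0  1  1  1  2  2
So g(7) = 2.
The value of a disjunctive sum is the nim-sum of the parts.
Combined value = 2 ⊕ 2 = 0.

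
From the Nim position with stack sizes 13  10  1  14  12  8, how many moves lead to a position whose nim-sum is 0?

5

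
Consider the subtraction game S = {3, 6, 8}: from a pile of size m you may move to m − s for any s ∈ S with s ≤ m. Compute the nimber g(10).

3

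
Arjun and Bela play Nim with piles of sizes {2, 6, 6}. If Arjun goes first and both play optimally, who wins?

Nim-sum: 2 ⊕ 6 ⊕ 6 = 2.
The nim-sum is 2 ≠ 0, so this is an N-position: the player to move can win; Arjun has a winning move.

Arjun wins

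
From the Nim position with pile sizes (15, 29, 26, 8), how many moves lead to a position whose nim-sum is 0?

0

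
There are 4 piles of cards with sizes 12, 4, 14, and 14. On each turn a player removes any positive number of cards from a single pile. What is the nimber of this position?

Nim-sum: 12 ^ 4 ^ 14 ^ 14 = 8.

8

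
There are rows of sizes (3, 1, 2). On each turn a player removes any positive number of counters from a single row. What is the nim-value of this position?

Nim-sum: 3 ⊕ 1 ⊕ 2 = 0.

0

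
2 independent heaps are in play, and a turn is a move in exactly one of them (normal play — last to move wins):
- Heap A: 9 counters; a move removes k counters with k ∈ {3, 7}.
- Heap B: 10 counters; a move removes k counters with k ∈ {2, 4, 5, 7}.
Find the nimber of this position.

1

Grundy values for heap A (subtraction set {3, 7}):
g(0) = mex{} = 0
g(1) = mex{} = 0
g(2) = mex{} = 0
g(3) = mex{0} = 1
g(4) = mex{0} = 1
g(5) = mex{0} = 1
g(6) = mex{1} = 0
g(7) = mex{0,1} = 2
g(8) = mex{0,1} = 2
g(9) = mex{0} = 1
So g(9) = 1.
Grundy values for heap B (subtraction set {2, 4, 5, 7}):
g(0) = mex{} = 0
g(1) = mex{} = 0
g(2) = mex{0} = 1
g(3) = mex{0} = 1
g(4) = mex{0,1} = 2
g(5) = mex{0,1} = 2
g(6) = mex{0,1,2} = 3
g(7) = mex{0,1,2} = 3
g(8) = mex{0,1,2,3} = 4
g(9) = mex{1,2,3} = 0
g(10) = mex{1,2,3,4} = 0
So g(10) = 0.
The value of a disjunctive sum is the nim-sum of the parts.
Combined value = 1 XOR 0 = 1.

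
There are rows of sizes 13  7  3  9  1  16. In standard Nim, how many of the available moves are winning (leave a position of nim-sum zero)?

1

Nim-sum: 13 ⊕ 7 ⊕ 3 ⊕ 9 ⊕ 1 ⊕ 16 = 17.
The overall nim-sum is X = 17. A row of size p has a winning move iff p XOR X < p (reduce it to p XOR X).
  13: 13 XOR 17 = 28 ≥ 13 — no move.
  7: 7 XOR 17 = 22 ≥ 7 — no move.
  3: 3 XOR 17 = 18 ≥ 3 — no move.
  9: 9 XOR 17 = 24 ≥ 9 — no move.
  1: 1 XOR 17 = 16 ≥ 1 — no move.
  16: 16 XOR 17 = 1 < 16 — winning move (to 1).
That gives 1 winning move.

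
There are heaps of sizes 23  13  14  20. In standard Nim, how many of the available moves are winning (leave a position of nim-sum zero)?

Write each in binary and XOR column by column:
  10111  (23)
  01101  (13)
  01110  (14)
  10100  (20)
  -----
  00000  (0)
The nim-sum is already 0, so every move leaves a nonzero nim-sum — there are no winning moves.

0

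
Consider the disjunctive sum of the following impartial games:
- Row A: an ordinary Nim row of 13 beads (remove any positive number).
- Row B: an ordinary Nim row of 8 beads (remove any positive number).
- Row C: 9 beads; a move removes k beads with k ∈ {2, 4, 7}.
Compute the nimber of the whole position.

5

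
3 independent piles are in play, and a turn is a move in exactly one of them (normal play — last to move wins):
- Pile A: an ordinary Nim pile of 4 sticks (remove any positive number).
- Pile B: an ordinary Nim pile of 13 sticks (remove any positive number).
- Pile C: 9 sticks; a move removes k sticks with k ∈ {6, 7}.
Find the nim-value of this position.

Pile A is a plain Nim pile of size 4, so its Grundy value is 4.
Pile B is a plain Nim pile of size 13, so its Grundy value is 13.
Build the Grundy sequence for pile C with g(k) = mex{g(k−s) : s ∈ {6, 7}, s ≤ k}:
k:     0  1  2  3  4  5  6  7  8  9
g(k):  0  0  0  0  0  0  1  1  1  1
So g(9) = 1.
The value of a disjunctive sum is the nim-sum of the parts.
Combined value = 4 XOR 13 XOR 1 = 8.

8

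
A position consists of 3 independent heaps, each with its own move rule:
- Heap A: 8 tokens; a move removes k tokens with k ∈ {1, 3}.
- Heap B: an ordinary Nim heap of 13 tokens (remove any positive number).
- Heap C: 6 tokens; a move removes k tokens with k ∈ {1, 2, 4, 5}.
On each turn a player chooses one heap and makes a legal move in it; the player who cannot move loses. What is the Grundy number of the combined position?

Grundy values for heap A (subtraction set {1, 3}):
k:     0  1  2  3  4  5  6  7  8
g(k):  0  1  0  1  0  1  0  1  0
So g(8) = 0.
Heap B is a plain Nim heap of size 13, so its Grundy value is 13.
Build the Grundy sequence for heap C with g(k) = mex{g(k−s) : s ∈ {1, 2, 4, 5}, s ≤ k}:
k:     0  1  2  3  4  5  6
g(k):  0  1  2  0  1  2  0
So g(6) = 0.
The value of a disjunctive sum is the nim-sum of the parts.
Combined value = 0 XOR 13 XOR 0 = 13.

13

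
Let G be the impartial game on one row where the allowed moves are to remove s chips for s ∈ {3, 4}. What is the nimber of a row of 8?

0

Compute g(0), g(1), … for moves {3, 4}:
g(0) = mex{} = 0
g(1) = mex{} = 0
g(2) = mex{} = 0
g(3) = mex{0} = 1
g(4) = mex{0} = 1
g(5) = mex{0} = 1
g(6) = mex{0,1} = 2
g(7) = mex{1} = 0
g(8) = mex{1} = 0
So g(8) = 0.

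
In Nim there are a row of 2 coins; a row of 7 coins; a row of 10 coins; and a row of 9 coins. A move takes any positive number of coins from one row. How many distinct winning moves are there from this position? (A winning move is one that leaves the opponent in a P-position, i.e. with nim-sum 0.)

Nim-sum: 2 ⊕ 7 ⊕ 10 ⊕ 9 = 6.
The overall nim-sum is X = 6. A row of size p has a winning move iff p XOR X < p (reduce it to p XOR X).
  2: 2 XOR 6 = 4 ≥ 2 — no move.
  7: 7 XOR 6 = 1 < 7 — winning move (to 1).
  10: 10 XOR 6 = 12 ≥ 10 — no move.
  9: 9 XOR 6 = 15 ≥ 9 — no move.
That gives 1 winning move.

1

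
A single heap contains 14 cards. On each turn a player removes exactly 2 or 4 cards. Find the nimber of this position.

Grundy values for subtraction set {2, 4}:
k:     0  1  2  3  4  5  6  7  8  9 10 11 12 13 14
g(k):  0  0  1  1  2  2  0  0  1  1  2  2  0  0  1
So g(14) = 1.

1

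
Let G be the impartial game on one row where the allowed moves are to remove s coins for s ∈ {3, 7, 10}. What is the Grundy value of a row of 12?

Grundy values for subtraction set {3, 7, 10}:
g(0) = mex{} = 0
g(1) = mex{} = 0
g(2) = mex{} = 0
g(3) = mex{0} = 1
g(4) = mex{0} = 1
g(5) = mex{0} = 1
g(6) = mex{1} = 0
g(7) = mex{0,1} = 2
g(8) = mex{0,1} = 2
g(9) = mex{0} = 1
g(10) = mex{0,1,2} = 3
g(11) = mex{0,1,2} = 3
g(12) = mex{0,1} = 2
So g(12) = 2.

2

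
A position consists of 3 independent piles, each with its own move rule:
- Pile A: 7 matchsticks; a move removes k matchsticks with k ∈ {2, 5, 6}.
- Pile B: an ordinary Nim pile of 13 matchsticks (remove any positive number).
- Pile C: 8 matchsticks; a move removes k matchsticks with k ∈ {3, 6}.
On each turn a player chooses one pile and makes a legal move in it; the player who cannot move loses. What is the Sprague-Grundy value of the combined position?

12

Build the Grundy sequence for pile A with g(k) = mex{g(k−s) : s ∈ {2, 5, 6}, s ≤ k}:
k:     0  1  2  3  4  5  6  7
g(k):  0  0  1  1  0  2  1  3
So g(7) = 3.
Pile B is a plain Nim pile of size 13, so its Grundy value is 13.
For pile C, compute g(0), g(1), … with moves {3, 6}:
g(0) = mex{} = 0
g(1) = mex{} = 0
g(2) = mex{} = 0
g(3) = mex{0} = 1
g(4) = mex{0} = 1
g(5) = mex{0} = 1
g(6) = mex{0,1} = 2
g(7) = mex{0,1} = 2
g(8) = mex{0,1} = 2
So g(8) = 2.
The value of a disjunctive sum is the nim-sum of the parts.
Combined value = 3 XOR 13 XOR 2 = 12.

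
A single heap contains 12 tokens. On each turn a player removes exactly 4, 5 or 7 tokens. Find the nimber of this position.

Grundy values for subtraction set {4, 5, 7}:
g(0) = mex{} = 0
g(1) = mex{} = 0
g(2) = mex{} = 0
g(3) = mex{} = 0
g(4) = mex{0} = 1
g(5) = mex{0} = 1
g(6) = mex{0} = 1
g(7) = mex{0} = 1
g(8) = mex{0,1} = 2
g(9) = mex{0,1} = 2
g(10) = mex{0,1} = 2
g(11) = mex{1} = 0
g(12) = mex{1,2} = 0
So g(12) = 0.

0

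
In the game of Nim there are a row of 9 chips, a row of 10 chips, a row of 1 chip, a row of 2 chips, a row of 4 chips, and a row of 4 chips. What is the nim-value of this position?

Bitwise XOR of the heap sizes:
  1001  (9)
  1010  (10)
  0001  (1)
  0010  (2)
  0100  (4)
  0100  (4)
  ----
  0000  (0)

0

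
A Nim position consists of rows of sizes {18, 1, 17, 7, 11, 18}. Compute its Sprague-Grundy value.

Write each in binary and XOR column by column:
  10010  (18)
  00001  (1)
  10001  (17)
  00111  (7)
  01011  (11)
  10010  (18)
  -----
  11100  (28)

28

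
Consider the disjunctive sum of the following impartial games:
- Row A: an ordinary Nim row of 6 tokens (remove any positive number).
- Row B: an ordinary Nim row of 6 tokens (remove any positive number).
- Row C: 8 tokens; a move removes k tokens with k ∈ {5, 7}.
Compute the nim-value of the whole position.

1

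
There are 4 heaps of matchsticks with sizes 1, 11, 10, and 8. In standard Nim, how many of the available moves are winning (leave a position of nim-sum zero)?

3

Nim-sum: 1 XOR 11 XOR 10 XOR 8 = 8.
The overall nim-sum is X = 8. A heap of size p has a winning move iff p XOR X < p (reduce it to p XOR X).
  1: 1 XOR 8 = 9 ≥ 1 — no move.
  11: 11 XOR 8 = 3 < 11 — winning move (to 3).
  10: 10 XOR 8 = 2 < 10 — winning move (to 2).
  8: 8 XOR 8 = 0 < 8 — winning move (to 0).
That gives 3 winning moves.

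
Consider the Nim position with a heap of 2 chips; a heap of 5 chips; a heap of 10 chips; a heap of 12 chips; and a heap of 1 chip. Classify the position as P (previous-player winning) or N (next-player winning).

Compute the nim-sum pairwise:
2 ^ 5 = 7
7 ^ 10 = 13
13 ^ 12 = 1
1 ^ 1 = 0
The nim-sum is 0, so this is a P-position: the player to move is in a losing position under optimal play.

P-position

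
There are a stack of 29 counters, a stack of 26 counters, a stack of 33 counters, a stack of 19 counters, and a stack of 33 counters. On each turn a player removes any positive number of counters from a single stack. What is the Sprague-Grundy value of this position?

20

Compute the nim-sum pairwise:
29 ⊕ 26 = 7
7 ⊕ 33 = 38
38 ⊕ 19 = 53
53 ⊕ 33 = 20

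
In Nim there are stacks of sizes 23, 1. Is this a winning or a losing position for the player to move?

Bitwise XOR of the heap sizes:
  10111  (23)
  00001  (1)
  -----
  10110  (22)
The nim-sum is 22 ≠ 0, so this is an N-position: the player to move can win.

Winning position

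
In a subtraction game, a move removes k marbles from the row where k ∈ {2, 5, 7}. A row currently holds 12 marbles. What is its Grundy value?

Grundy values for subtraction set {2, 5, 7}:
k:     0  1  2  3  4  5  6  7  8  9 10 11 12
g(k):  0  0  1  1  0  2  1  3  2  2  0  3  1
So g(12) = 1.

1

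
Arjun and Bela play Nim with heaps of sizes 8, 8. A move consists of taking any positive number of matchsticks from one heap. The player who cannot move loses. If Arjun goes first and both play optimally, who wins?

Nim-sum: 8 XOR 8 = 0.
The nim-sum is 0, so this is a P-position: the player to move is in a losing position under optimal play; Arjun is about to move from it and so loses — Bela wins.

Bela wins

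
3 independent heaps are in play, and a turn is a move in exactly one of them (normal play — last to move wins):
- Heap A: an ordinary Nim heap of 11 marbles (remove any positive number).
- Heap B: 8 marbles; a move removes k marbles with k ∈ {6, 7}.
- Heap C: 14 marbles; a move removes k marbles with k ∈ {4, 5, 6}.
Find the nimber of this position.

11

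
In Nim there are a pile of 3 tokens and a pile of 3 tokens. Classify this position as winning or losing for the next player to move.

Losing position

Write each in binary and XOR column by column:
  11  (3)
  11  (3)
  --
  00  (0)
The nim-sum is 0, so this is a P-position: the player to move is in a losing position under optimal play.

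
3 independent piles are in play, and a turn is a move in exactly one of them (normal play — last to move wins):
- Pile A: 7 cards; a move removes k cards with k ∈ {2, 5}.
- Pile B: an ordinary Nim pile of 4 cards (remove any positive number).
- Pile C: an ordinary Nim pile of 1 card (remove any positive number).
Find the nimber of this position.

5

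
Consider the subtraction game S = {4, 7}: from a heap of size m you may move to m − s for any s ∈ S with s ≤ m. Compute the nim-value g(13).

Grundy values for subtraction set {4, 7}:
g(0) = mex{} = 0
g(1) = mex{} = 0
g(2) = mex{} = 0
g(3) = mex{} = 0
g(4) = mex{0} = 1
g(5) = mex{0} = 1
g(6) = mex{0} = 1
g(7) = mex{0} = 1
g(8) = mex{0,1} = 2
g(9) = mex{0,1} = 2
g(10) = mex{0,1} = 2
g(11) = mex{1} = 0
g(12) = mex{1,2} = 0
g(13) = mex{1,2} = 0
So g(13) = 0.

0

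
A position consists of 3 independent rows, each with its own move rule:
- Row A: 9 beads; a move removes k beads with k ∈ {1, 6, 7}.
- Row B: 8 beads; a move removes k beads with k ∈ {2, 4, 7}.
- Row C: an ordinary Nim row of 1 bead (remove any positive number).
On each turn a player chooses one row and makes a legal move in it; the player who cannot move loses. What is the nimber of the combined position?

For row A, compute g(0), g(1), … with moves {1, 6, 7}:
k:     0  1  2  3  4  5  6  7  8  9
g(k):  0  1  0  1  0  1  2  3  2  3
So g(9) = 3.
Build the Grundy sequence for row B with g(k) = mex{g(k−s) : s ∈ {2, 4, 7}, s ≤ k}:
k:     0  1  2  3  4  5  6  7  8
g(k):  0  0  1  1  2  2  0  3  1
So g(8) = 1.
Row C is a plain Nim row of size 1, so its Grundy value is 1.
By the Sprague-Grundy theorem, the Grundy value of a sum of independent games is the XOR of the component values.
Combined value = 3 ⊕ 1 ⊕ 1 = 3.

3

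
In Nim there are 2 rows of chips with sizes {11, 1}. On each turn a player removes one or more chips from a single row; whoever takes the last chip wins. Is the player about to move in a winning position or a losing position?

Winning position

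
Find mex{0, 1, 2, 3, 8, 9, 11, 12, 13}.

The values 0, 1, 2, 3 are all present; 4 is the first non-negative integer missing from the set.

4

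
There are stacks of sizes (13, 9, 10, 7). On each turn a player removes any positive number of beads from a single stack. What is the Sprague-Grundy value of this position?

9

Write each in binary and XOR column by column:
  1101  (13)
  1001  (9)
  1010  (10)
  0111  (7)
  ----
  1001  (9)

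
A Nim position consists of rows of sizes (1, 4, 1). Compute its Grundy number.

4

Write each in binary and XOR column by column:
  001  (1)
  100  (4)
  001  (1)
  ---
  100  (4)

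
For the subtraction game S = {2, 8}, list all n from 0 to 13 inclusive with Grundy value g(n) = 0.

0, 1, 4, 5, 10, 11

Compute g(0), g(1), … for moves {2, 8}:
g(0) = mex{} = 0
g(1) = mex{} = 0
g(2) = mex{0} = 1
g(3) = mex{0} = 1
g(4) = mex{1} = 0
g(5) = mex{1} = 0
g(6) = mex{0} = 1
g(7) = mex{0} = 1
g(8) = mex{0,1} = 2
g(9) = mex{0,1} = 2
g(10) = mex{1,2} = 0
g(11) = mex{1,2} = 0
g(12) = mex{0} = 1
g(13) = mex{0} = 1
The P-positions (g = 0) in 0..13 are 0, 1, 4, 5, 10, 11.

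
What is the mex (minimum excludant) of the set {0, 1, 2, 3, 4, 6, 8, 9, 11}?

The values 0, 1, 2, 3, 4 are all present; 5 is the first non-negative integer missing from the set.

5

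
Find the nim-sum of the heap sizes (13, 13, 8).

8

Nim-sum: 13 ^ 13 ^ 8 = 8.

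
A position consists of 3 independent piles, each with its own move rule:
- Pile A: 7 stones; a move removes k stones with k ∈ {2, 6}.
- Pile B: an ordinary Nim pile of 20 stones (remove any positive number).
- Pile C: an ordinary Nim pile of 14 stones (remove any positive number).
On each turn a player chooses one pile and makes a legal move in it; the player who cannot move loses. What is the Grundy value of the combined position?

27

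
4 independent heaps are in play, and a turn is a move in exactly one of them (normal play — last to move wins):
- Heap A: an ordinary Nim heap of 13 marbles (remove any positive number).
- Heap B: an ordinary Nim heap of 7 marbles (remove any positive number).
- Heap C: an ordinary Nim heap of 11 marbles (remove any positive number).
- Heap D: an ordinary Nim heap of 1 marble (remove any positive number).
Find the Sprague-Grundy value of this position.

Heap A is a plain Nim heap of size 13, so its Grundy value is 13.
Heap B is a plain Nim heap of size 7, so its Grundy value is 7.
Heap C is a plain Nim heap of size 11, so its Grundy value is 11.
Heap D is a plain Nim heap of size 1, so its Grundy value is 1.
The value of a disjunctive sum is the nim-sum of the parts.
Combined value = 13 ⊕ 7 ⊕ 11 ⊕ 1 = 0.

0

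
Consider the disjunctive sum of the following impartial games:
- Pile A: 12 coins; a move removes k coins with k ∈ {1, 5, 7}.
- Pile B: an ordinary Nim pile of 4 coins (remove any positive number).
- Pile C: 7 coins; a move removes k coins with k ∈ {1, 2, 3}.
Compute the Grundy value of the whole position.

7

Grundy values for pile A (subtraction set {1, 5, 7}):
k:     0  1  2  3  4  5  6  7  8  9 10 11 12
g(k):  0  1  0  1  0  1  0  1  0  1  0  1  0
So g(12) = 0.
Pile B is a plain Nim pile of size 4, so its Grundy value is 4.
Build the Grundy sequence for pile C with g(k) = mex{g(k−s) : s ∈ {1, 2, 3}, s ≤ k}:
k:     0  1  2  3  4  5  6  7
g(k):  0  1  2  3  0  1  2  3
So g(7) = 3.
The value of a disjunctive sum is the nim-sum of the parts.
Combined value = 0 XOR 4 XOR 3 = 7.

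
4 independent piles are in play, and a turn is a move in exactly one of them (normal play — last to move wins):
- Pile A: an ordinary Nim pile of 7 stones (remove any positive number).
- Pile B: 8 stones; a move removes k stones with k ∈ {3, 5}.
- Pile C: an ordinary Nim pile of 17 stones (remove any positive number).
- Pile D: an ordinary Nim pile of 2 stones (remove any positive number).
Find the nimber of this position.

20

Pile A is a plain Nim pile of size 7, so its Grundy value is 7.
For pile B, compute g(0), g(1), … with moves {3, 5}:
g(0) = mex{} = 0
g(1) = mex{} = 0
g(2) = mex{} = 0
g(3) = mex{0} = 1
g(4) = mex{0} = 1
g(5) = mex{0} = 1
g(6) = mex{0,1} = 2
g(7) = mex{0,1} = 2
g(8) = mex{1} = 0
So g(8) = 0.
Pile C is a plain Nim pile of size 17, so its Grundy value is 17.
Pile D is a plain Nim pile of size 2, so its Grundy value is 2.
By the Sprague-Grundy theorem, the Grundy value of a sum of independent games is the XOR of the component values.
Combined value = 7 ⊕ 0 ⊕ 17 ⊕ 2 = 20.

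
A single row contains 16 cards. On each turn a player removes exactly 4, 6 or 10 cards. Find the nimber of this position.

0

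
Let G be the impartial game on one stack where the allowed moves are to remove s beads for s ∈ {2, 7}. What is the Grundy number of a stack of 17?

Grundy values for subtraction set {2, 7}:
k:     0  1  2  3  4  5  6  7  8  9 10 11 12 13 14 15 16 17
g(k):  0  0  1  1  0  0  1  1  2  0  0  1  1  0  0  1  1  2
So g(17) = 2.

2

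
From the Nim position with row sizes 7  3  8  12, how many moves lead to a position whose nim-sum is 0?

0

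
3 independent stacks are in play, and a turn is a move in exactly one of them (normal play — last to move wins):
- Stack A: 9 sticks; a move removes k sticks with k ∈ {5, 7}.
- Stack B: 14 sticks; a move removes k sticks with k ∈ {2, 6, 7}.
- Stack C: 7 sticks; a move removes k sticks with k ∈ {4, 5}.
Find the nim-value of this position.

For stack A, compute g(0), g(1), … with moves {5, 7}:
g(0) = mex{} = 0
g(1) = mex{} = 0
g(2) = mex{} = 0
g(3) = mex{} = 0
g(4) = mex{} = 0
g(5) = mex{0} = 1
g(6) = mex{0} = 1
g(7) = mex{0} = 1
g(8) = mex{0} = 1
g(9) = mex{0} = 1
So g(9) = 1.
Build the Grundy sequence for stack B with g(k) = mex{g(k−s) : s ∈ {2, 6, 7}, s ≤ k}:
k:     0  1  2  3  4  5  6  7  8  9 10 11 12 13 14
g(k):  0  0  1  1  0  0  1  1  2  0  3  1  2  0  0
So g(14) = 0.
Grundy values for stack C (subtraction set {4, 5}):
g(0) = mex{} = 0
g(1) = mex{} = 0
g(2) = mex{} = 0
g(3) = mex{} = 0
g(4) = mex{0} = 1
g(5) = mex{0} = 1
g(6) = mex{0} = 1
g(7) = mex{0} = 1
So g(7) = 1.
The value of a disjunctive sum is the nim-sum of the parts.
Combined value = 1 XOR 0 XOR 1 = 0.

0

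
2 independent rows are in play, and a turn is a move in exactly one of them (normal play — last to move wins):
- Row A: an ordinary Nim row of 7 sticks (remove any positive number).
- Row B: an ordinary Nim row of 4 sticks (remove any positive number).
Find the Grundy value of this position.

Row A is a plain Nim row of size 7, so its Grundy value is 7.
Row B is a plain Nim row of size 4, so its Grundy value is 4.
The value of a disjunctive sum is the nim-sum of the parts.
Combined value = 7 XOR 4 = 3.

3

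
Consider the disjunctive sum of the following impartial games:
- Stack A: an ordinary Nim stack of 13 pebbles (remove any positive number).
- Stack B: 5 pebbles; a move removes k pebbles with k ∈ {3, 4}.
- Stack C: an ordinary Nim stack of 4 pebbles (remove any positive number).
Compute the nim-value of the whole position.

8

Stack A is a plain Nim stack of size 13, so its Grundy value is 13.
For stack B, compute g(0), g(1), … with moves {3, 4}:
g(0) = mex{} = 0
g(1) = mex{} = 0
g(2) = mex{} = 0
g(3) = mex{0} = 1
g(4) = mex{0} = 1
g(5) = mex{0} = 1
So g(5) = 1.
Stack C is a plain Nim stack of size 4, so its Grundy value is 4.
The value of a disjunctive sum is the nim-sum of the parts.
Combined value = 13 ⊕ 1 ⊕ 4 = 8.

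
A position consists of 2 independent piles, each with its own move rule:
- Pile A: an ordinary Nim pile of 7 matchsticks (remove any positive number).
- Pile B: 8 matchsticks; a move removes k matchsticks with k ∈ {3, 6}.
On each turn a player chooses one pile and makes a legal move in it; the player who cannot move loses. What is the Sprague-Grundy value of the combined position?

Pile A is a plain Nim pile of size 7, so its Grundy value is 7.
Grundy values for pile B (subtraction set {3, 6}):
k:     0  1  2  3  4  5  6  7  8
g(k):  0  0  0  1  1  1  2  2  2
So g(8) = 2.
By the Sprague-Grundy theorem, the Grundy value of a sum of independent games is the XOR of the component values.
Combined value = 7 ⊕ 2 = 5.

5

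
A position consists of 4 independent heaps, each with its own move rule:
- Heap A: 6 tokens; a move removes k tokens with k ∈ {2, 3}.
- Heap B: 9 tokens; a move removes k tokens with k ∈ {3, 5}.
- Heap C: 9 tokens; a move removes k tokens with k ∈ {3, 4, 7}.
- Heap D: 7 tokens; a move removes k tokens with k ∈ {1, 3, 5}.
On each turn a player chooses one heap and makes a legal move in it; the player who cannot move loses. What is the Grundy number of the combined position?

Grundy values for heap A (subtraction set {2, 3}):
k:     0  1  2  3  4  5  6
g(k):  0  0  1  1  2  0  0
So g(6) = 0.
Grundy values for heap B (subtraction set {3, 5}):
g(0) = mex{} = 0
g(1) = mex{} = 0
g(2) = mex{} = 0
g(3) = mex{0} = 1
g(4) = mex{0} = 1
g(5) = mex{0} = 1
g(6) = mex{0,1} = 2
g(7) = mex{0,1} = 2
g(8) = mex{1} = 0
g(9) = mex{1,2} = 0
So g(9) = 0.
Grundy values for heap C (subtraction set {3, 4, 7}):
k:     0  1  2  3  4  5  6  7  8  9
g(k):  0  0  0  1  1  1  2  2  2  3
So g(9) = 3.
Grundy values for heap D (subtraction set {1, 3, 5}):
g(0) = mex{} = 0
g(1) = mex{0} = 1
g(2) = mex{1} = 0
g(3) = mex{0} = 1
g(4) = mex{1} = 0
g(5) = mex{0} = 1
g(6) = mex{1} = 0
g(7) = mex{0} = 1
So g(7) = 1.
By the Sprague-Grundy theorem, the Grundy value of a sum of independent games is the XOR of the component values.
Combined value = 0 ⊕ 0 ⊕ 3 ⊕ 1 = 2.

2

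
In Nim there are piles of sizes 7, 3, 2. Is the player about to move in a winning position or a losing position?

Winning position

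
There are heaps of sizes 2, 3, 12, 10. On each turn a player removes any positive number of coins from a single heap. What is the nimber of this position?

7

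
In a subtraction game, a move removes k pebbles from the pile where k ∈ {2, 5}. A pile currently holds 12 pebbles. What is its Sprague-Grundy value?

2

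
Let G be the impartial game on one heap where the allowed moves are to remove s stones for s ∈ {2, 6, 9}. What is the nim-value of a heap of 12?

Build the Grundy sequence with g(k) = mex{g(k−s) : s ∈ {2, 6, 9}, s ≤ k}:
k:     0  1  2  3  4  5  6  7  8  9 10 11 12
g(k):  0  0  1  1  0  0  1  1  0  2  1  3  0
So g(12) = 0.

0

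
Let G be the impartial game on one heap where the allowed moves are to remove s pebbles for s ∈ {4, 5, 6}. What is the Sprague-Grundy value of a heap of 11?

0

Compute g(0), g(1), … for moves {4, 5, 6}:
g(0) = mex{} = 0
g(1) = mex{} = 0
g(2) = mex{} = 0
g(3) = mex{} = 0
g(4) = mex{0} = 1
g(5) = mex{0} = 1
g(6) = mex{0} = 1
g(7) = mex{0} = 1
g(8) = mex{0,1} = 2
g(9) = mex{0,1} = 2
g(10) = mex{1} = 0
g(11) = mex{1} = 0
So g(11) = 0.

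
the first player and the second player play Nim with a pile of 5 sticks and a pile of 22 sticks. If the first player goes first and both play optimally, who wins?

the first player wins

Compute the nim-sum pairwise:
5 ^ 22 = 19
The nim-sum is 19 ≠ 0, so this is an N-position: the player to move can win; the first player has a winning move.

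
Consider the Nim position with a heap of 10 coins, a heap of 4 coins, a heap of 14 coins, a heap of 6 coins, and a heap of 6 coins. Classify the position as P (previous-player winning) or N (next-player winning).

P-position

Nim-sum: 10 ^ 4 ^ 14 ^ 6 ^ 6 = 0.
The nim-sum is 0, so this is a P-position: the player to move is in a losing position under optimal play.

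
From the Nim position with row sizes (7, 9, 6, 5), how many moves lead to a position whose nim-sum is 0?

1

Compute the nim-sum pairwise:
7 ⊕ 9 = 14
14 ⊕ 6 = 8
8 ⊕ 5 = 13
The overall nim-sum is X = 13. A row of size p has a winning move iff p XOR X < p (reduce it to p XOR X).
  7: 7 XOR 13 = 10 ≥ 7 — no move.
  9: 9 XOR 13 = 4 < 9 — winning move (to 4).
  6: 6 XOR 13 = 11 ≥ 6 — no move.
  5: 5 XOR 13 = 8 ≥ 5 — no move.
That gives 1 winning move.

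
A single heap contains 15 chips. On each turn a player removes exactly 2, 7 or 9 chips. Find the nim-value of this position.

Compute g(0), g(1), … for moves {2, 7, 9}:
k:     0  1  2  3  4  5  6  7  8  9 10 11 12 13 14 15
g(k):  0  0  1  1  0  0  1  1  2  2  3  3  2  2  3  0
So g(15) = 0.

0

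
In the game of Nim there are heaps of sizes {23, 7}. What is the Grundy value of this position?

Nim-sum: 23 ^ 7 = 16.

16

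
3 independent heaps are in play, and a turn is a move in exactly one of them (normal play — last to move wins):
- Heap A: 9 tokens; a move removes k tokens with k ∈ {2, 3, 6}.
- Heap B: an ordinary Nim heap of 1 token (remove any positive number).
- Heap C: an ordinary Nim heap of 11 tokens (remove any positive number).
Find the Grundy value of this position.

10

For heap A, compute g(0), g(1), … with moves {2, 3, 6}:
k:     0  1  2  3  4  5  6  7  8  9
g(k):  0  0  1  1  2  0  3  1  2  0
So g(9) = 0.
Heap B is a plain Nim heap of size 1, so its Grundy value is 1.
Heap C is a plain Nim heap of size 11, so its Grundy value is 11.
The value of a disjunctive sum is the nim-sum of the parts.
Combined value = 0 ⊕ 1 ⊕ 11 = 10.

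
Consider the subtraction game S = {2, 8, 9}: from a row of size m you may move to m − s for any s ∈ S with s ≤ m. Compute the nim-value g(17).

1

Compute g(0), g(1), … for moves {2, 8, 9}:
k:     0  1  2  3  4  5  6  7  8  9 10 11 12 13 14 15 16 17
g(k):  0  0  1  1  0  0  1  1  2  2  3  0  2  1  3  0  0  1
So g(17) = 1.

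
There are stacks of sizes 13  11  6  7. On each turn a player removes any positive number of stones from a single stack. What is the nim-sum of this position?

7

In binary:
  1101  (13)
  1011  (11)
  0110  (6)
  0111  (7)
  ----
  0111  (7)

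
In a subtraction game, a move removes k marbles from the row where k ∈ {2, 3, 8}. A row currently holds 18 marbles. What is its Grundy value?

1

Compute g(0), g(1), … for moves {2, 3, 8}:
k:     0  1  2  3  4  5  6  7  8  9 10 11 12 13 14 15 16 17 18
g(k):  0  0  1  1  2  0  0  1  1  2  0  0  1  1  2  0  0  1  1
So g(18) = 1.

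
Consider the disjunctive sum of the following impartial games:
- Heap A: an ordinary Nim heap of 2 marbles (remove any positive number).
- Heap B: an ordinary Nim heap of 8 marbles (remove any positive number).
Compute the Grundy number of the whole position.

10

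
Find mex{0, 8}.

1

0 is in the set but 1 is not, so the mex is 1.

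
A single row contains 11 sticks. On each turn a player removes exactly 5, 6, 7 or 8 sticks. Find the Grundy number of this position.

2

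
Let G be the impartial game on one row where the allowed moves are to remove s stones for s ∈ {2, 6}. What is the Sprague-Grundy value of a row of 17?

0

Grundy values for subtraction set {2, 6}:
k:     0  1  2  3  4  5  6  7  8  9 10 11 12 13 14 15 16 17
g(k):  0  0  1  1  0  0  1  1  0  0  1  1  0  0  1  1  0  0
So g(17) = 0.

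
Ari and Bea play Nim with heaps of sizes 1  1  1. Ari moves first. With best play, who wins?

Ari wins

Compute the nim-sum pairwise:
1 XOR 1 = 0
0 XOR 1 = 1
The nim-sum is 1 ≠ 0, so this is an N-position: the player to move can win; Ari has a winning move.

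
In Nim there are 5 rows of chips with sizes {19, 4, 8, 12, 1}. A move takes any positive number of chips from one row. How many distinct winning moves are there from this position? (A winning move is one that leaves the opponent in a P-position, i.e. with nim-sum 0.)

1

Nim-sum: 19 ⊕ 4 ⊕ 8 ⊕ 12 ⊕ 1 = 18.
The overall nim-sum is X = 18. A row of size p has a winning move iff p XOR X < p (reduce it to p XOR X).
  19: 19 XOR 18 = 1 < 19 — winning move (to 1).
  4: 4 XOR 18 = 22 ≥ 4 — no move.
  8: 8 XOR 18 = 26 ≥ 8 — no move.
  12: 12 XOR 18 = 30 ≥ 12 — no move.
  1: 1 XOR 18 = 19 ≥ 1 — no move.
That gives 1 winning move.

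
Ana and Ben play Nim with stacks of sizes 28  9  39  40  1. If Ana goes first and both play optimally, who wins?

Nim-sum: 28 XOR 9 XOR 39 XOR 40 XOR 1 = 27.
The nim-sum is 27 ≠ 0, so this is an N-position: the player to move can win; Ana has a winning move.

Ana wins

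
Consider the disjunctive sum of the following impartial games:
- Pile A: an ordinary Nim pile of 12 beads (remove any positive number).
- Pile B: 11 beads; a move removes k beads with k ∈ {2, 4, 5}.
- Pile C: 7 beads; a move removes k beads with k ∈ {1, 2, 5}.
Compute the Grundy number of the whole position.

Pile A is a plain Nim pile of size 12, so its Grundy value is 12.
For pile B, compute g(0), g(1), … with moves {2, 4, 5}:
g(0) = mex{} = 0
g(1) = mex{} = 0
g(2) = mex{0} = 1
g(3) = mex{0} = 1
g(4) = mex{0,1} = 2
g(5) = mex{0,1} = 2
g(6) = mex{0,1,2} = 3
g(7) = mex{1,2} = 0
g(8) = mex{1,2,3} = 0
g(9) = mex{0,2} = 1
g(10) = mex{0,2,3} = 1
g(11) = mex{0,1,3} = 2
So g(11) = 2.
Build the Grundy sequence for pile C with g(k) = mex{g(k−s) : s ∈ {1, 2, 5}, s ≤ k}:
g(0) = mex{} = 0
g(1) = mex{0} = 1
g(2) = mex{0,1} = 2
g(3) = mex{1,2} = 0
g(4) = mex{0,2} = 1
g(5) = mex{0,1} = 2
g(6) = mex{1,2} = 0
g(7) = mex{0,2} = 1
So g(7) = 1.
The value of a disjunctive sum is the nim-sum of the parts.
Combined value = 12 XOR 2 XOR 1 = 15.

15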